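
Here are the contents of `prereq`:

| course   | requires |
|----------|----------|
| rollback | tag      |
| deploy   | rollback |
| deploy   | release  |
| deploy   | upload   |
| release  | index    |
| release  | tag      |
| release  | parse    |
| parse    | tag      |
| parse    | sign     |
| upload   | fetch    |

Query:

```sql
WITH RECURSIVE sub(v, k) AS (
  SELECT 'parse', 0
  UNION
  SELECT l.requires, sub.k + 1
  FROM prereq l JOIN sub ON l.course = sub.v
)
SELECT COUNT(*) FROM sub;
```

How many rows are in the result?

3

Base: (parse, k=0).
Iteration 1: edges from {parse} -> (sign, k=1), (tag, k=1).
Iteration 2: no outgoing edges from {sign,tag}; recursion stops.
Total rows emitted: 3.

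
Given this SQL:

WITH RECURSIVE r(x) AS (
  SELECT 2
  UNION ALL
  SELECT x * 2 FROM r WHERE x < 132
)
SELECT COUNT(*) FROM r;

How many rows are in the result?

Base: x=2.
Iteration 1: 2 < 132 holds -> x = 2 * 2 = 4.
Iteration 2: 4 < 132 holds -> x = 4 * 2 = 8.
Iteration 3: 8 < 132 holds -> x = 8 * 2 = 16.
Iteration 4: 16 < 132 holds -> x = 16 * 2 = 32.
Iteration 5: 32 < 132 holds -> x = 32 * 2 = 64.
Iteration 6: 64 < 132 holds -> x = 64 * 2 = 128.
Iteration 7: 128 < 132 holds -> x = 128 * 2 = 256.
Iteration 8: 256 < 132 fails; recursion stops.
Total rows emitted: 8.

8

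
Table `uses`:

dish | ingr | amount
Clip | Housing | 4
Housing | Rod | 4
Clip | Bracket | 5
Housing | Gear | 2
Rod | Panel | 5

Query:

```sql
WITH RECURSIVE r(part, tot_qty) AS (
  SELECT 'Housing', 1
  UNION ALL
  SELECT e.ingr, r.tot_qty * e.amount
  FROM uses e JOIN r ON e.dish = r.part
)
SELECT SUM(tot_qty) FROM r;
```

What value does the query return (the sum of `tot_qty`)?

Base: (Housing, tot_qty=1).
Iteration 1: components of {Housing} -> Gear = 1*2 = 2, Rod = 1*4 = 4.
Iteration 2: components of {Gear,Rod} -> Panel = 4*5 = 20.
Iteration 3: no further components; recursion stops.
SUM(tot_qty) = 1 + 4 + 2 + 20 = 27.

27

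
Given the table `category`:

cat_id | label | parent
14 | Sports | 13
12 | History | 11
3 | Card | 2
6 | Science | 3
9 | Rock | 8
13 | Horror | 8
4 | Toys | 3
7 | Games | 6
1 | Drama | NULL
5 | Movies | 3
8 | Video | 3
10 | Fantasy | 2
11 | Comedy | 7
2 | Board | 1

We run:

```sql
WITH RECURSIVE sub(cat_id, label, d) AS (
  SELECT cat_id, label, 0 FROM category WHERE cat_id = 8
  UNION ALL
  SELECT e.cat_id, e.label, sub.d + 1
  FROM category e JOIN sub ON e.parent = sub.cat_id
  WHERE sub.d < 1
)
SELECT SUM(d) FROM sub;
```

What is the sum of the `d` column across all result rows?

2

Base: cat_id=8 (Video) at d 0.
Iteration 1: rows with parent in {8} -> Rock (id 9, d 1), Horror (id 13, d 1).
Iteration 2: d < 1 fails for all current rows; recursion stops.
SUM(d) = 0 + 1 + 1 = 2.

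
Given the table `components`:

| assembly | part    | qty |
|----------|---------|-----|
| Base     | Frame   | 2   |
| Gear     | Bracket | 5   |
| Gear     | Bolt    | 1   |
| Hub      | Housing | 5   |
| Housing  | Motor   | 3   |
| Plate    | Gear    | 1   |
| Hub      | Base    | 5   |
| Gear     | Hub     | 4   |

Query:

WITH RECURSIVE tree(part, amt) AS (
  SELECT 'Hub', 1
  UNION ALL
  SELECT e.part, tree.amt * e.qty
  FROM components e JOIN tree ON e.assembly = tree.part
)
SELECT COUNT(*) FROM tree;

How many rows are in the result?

5

Base: (Hub, amt=1).
Iteration 1: components of {Hub} -> Base = 1*5 = 5, Housing = 1*5 = 5.
Iteration 2: components of {Base,Housing} -> Frame = 5*2 = 10, Motor = 5*3 = 15.
Iteration 3: no further components; recursion stops.
Total rows emitted: 5.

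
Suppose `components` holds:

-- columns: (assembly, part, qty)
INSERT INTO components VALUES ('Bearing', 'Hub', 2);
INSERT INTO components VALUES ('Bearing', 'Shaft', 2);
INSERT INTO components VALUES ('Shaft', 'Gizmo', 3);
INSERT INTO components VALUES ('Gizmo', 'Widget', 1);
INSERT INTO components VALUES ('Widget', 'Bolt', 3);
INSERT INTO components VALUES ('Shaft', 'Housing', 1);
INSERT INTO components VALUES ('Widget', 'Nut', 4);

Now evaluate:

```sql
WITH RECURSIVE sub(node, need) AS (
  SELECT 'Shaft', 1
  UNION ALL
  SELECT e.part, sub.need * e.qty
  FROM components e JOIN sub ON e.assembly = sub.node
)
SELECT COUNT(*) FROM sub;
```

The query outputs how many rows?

6

Base: (Shaft, need=1).
Iteration 1: components of {Shaft} -> Gizmo = 1*3 = 3, Housing = 1*1 = 1.
Iteration 2: components of {Gizmo,Housing} -> Widget = 3*1 = 3.
Iteration 3: components of {Widget} -> Bolt = 3*3 = 9, Nut = 3*4 = 12.
Iteration 4: no further components; recursion stops.
Total rows emitted: 6.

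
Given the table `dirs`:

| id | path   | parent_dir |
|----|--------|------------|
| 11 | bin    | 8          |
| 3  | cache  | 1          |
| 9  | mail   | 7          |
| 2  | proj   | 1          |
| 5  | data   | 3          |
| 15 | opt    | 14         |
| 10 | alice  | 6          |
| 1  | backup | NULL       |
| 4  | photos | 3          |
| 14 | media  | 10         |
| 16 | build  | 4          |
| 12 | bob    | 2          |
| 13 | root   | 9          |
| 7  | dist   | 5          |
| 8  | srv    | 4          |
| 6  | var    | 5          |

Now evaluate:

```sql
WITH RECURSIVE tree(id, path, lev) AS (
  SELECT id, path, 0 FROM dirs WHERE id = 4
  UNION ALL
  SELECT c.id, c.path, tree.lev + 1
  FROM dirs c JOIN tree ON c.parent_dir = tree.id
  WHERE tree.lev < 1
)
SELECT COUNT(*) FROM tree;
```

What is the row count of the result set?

3

Base: id=4 (photos) at lev 0.
Iteration 1: rows with parent_dir in {4} -> srv (id 8, lev 1), build (id 16, lev 1).
Iteration 2: lev < 1 fails for all current rows; recursion stops.
Total rows emitted: 3.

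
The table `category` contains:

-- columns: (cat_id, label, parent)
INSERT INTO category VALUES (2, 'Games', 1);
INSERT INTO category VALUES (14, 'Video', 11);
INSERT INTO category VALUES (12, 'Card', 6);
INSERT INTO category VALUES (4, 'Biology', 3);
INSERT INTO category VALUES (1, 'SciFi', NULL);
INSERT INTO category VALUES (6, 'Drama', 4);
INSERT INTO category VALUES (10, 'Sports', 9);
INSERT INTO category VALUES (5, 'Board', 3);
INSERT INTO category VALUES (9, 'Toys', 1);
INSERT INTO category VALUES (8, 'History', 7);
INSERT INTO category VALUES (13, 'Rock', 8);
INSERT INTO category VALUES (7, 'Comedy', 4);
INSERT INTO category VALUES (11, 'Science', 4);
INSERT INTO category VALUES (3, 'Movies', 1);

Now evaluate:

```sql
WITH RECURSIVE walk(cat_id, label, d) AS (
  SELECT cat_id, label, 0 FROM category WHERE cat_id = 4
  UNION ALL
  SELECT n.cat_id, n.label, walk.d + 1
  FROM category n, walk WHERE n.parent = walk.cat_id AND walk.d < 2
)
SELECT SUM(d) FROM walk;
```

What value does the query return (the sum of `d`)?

Base: cat_id=4 (Biology) at d 0.
Iteration 1: rows with parent in {4} -> Drama (id 6, d 1), Comedy (id 7, d 1), Science (id 11, d 1).
Iteration 2: rows with parent in {6,7,11} -> History (id 8, d 2), Card (id 12, d 2), Video (id 14, d 2).
Iteration 3: d < 2 fails for all current rows; recursion stops.
SUM(d) = 0 + 1 + 1 + 1 + 2 + 2 + 2 = 9.

9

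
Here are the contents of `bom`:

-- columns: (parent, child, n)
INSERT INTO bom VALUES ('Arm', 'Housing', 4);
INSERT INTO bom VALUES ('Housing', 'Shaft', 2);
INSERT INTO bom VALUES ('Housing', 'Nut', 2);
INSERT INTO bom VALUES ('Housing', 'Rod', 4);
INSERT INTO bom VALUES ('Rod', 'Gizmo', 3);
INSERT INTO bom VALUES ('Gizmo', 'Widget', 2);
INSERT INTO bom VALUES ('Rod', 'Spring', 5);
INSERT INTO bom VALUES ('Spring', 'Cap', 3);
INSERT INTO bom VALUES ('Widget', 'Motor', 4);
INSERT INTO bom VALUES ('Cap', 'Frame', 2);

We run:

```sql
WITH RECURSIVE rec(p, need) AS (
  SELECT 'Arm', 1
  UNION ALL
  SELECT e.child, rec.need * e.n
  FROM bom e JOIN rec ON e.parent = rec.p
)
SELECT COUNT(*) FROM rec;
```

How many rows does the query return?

11

Base: (Arm, need=1).
Iteration 1: components of {Arm} -> Housing = 1*4 = 4.
Iteration 2: components of {Housing} -> Nut = 4*2 = 8, Rod = 4*4 = 16, Shaft = 4*2 = 8.
Iteration 3: components of {Nut,Rod,Shaft} -> Gizmo = 16*3 = 48, Spring = 16*5 = 80.
Iteration 4: components of {Gizmo,Spring} -> Cap = 80*3 = 240, Widget = 48*2 = 96.
Iteration 5: components of {Cap,Widget} -> Frame = 240*2 = 480, Motor = 96*4 = 384.
Iteration 6: no further components; recursion stops.
Total rows emitted: 11.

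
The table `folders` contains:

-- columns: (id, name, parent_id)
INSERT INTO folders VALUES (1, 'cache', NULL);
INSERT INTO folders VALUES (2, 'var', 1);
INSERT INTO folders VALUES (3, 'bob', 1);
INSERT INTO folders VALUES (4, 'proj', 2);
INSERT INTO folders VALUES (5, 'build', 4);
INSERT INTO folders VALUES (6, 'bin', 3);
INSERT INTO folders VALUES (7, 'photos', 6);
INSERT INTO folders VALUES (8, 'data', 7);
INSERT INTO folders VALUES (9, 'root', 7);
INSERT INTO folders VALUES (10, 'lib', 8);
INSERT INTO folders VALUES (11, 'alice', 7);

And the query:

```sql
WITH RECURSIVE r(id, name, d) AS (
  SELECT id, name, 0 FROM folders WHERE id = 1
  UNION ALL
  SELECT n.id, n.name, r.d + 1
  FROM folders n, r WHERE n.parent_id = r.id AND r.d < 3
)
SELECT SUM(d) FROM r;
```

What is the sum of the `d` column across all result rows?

Base: id=1 (cache) at d 0.
Iteration 1: rows with parent_id in {1} -> var (id 2, d 1), bob (id 3, d 1).
Iteration 2: rows with parent_id in {2,3} -> proj (id 4, d 2), bin (id 6, d 2).
Iteration 3: rows with parent_id in {4,6} -> build (id 5, d 3), photos (id 7, d 3).
Iteration 4: d < 3 fails for all current rows; recursion stops.
SUM(d) = 0 + 1 + 1 + 2 + 2 + 3 + 3 = 12.

12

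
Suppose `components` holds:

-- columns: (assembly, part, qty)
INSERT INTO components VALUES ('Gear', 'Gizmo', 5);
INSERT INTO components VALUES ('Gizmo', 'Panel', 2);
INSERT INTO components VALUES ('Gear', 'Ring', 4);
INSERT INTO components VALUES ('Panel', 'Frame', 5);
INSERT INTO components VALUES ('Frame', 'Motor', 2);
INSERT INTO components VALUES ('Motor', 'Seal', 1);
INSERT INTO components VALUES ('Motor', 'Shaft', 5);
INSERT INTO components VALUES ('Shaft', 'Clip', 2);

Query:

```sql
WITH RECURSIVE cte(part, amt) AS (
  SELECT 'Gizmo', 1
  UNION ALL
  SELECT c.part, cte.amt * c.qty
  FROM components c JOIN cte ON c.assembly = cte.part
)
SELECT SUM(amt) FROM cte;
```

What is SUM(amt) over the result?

Base: (Gizmo, amt=1).
Iteration 1: components of {Gizmo} -> Panel = 1*2 = 2.
Iteration 2: components of {Panel} -> Frame = 2*5 = 10.
Iteration 3: components of {Frame} -> Motor = 10*2 = 20.
Iteration 4: components of {Motor} -> Seal = 20*1 = 20, Shaft = 20*5 = 100.
Iteration 5: components of {Seal,Shaft} -> Clip = 100*2 = 200.
Iteration 6: no further components; recursion stops.
SUM(amt) = 1 + 2 + 10 + 20 + 20 + 100 + 200 = 353.

353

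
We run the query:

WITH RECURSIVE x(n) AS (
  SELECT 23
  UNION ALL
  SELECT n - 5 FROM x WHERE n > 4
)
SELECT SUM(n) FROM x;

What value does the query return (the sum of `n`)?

65

Base: n=23.
Iteration 1: 23 > 4 holds -> n = 23 - 5 = 18.
Iteration 2: 18 > 4 holds -> n = 18 - 5 = 13.
Iteration 3: 13 > 4 holds -> n = 13 - 5 = 8.
Iteration 4: 8 > 4 holds -> n = 8 - 5 = 3.
Iteration 5: 3 > 4 fails; recursion stops.
SUM(n) = 23 + 18 + 13 + 8 + 3 = 65.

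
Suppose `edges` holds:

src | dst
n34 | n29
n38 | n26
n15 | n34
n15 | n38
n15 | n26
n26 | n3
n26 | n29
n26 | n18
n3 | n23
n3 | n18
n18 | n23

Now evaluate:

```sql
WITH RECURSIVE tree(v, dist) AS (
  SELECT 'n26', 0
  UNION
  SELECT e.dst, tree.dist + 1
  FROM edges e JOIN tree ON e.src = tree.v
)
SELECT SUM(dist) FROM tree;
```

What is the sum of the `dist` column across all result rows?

Base: (n26, dist=0).
Iteration 1: edges from {n26} -> (n18, dist=1), (n29, dist=1), (n3, dist=1).
Iteration 2: edges from {n18,n29,n3} -> (n18, dist=2), (n23, dist=2). [UNION drops 1 duplicate row(s)]
Iteration 3: edges from {n18,n23} -> (n23, dist=3).
Iteration 4: no outgoing edges from {n23}; recursion stops.
SUM(dist) = 0 + 1 + 1 + 1 + 2 + 2 + 3 = 10.

10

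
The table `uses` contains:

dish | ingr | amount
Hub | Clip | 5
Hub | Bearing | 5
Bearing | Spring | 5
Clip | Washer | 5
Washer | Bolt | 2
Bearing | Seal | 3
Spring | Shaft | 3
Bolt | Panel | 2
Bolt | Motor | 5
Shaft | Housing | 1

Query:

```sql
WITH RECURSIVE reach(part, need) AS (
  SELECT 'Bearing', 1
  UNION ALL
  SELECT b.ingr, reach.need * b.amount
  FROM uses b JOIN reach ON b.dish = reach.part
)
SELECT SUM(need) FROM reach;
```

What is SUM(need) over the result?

Base: (Bearing, need=1).
Iteration 1: components of {Bearing} -> Seal = 1*3 = 3, Spring = 1*5 = 5.
Iteration 2: components of {Seal,Spring} -> Shaft = 5*3 = 15.
Iteration 3: components of {Shaft} -> Housing = 15*1 = 15.
Iteration 4: no further components; recursion stops.
SUM(need) = 1 + 5 + 3 + 15 + 15 = 39.

39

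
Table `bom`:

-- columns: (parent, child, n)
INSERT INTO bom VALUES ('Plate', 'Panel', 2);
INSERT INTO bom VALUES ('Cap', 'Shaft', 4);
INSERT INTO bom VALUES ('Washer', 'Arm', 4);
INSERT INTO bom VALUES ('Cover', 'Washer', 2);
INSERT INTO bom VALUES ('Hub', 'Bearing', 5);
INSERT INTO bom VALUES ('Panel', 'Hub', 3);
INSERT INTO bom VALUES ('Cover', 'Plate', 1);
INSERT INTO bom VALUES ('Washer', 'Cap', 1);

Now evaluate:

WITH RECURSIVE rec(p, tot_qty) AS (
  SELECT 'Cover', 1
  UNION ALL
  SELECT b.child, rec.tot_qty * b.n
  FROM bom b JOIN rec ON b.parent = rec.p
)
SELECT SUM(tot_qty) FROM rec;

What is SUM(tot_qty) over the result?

60

Base: (Cover, tot_qty=1).
Iteration 1: components of {Cover} -> Plate = 1*1 = 1, Washer = 1*2 = 2.
Iteration 2: components of {Plate,Washer} -> Arm = 2*4 = 8, Cap = 2*1 = 2, Panel = 1*2 = 2.
Iteration 3: components of {Arm,Cap,Panel} -> Hub = 2*3 = 6, Shaft = 2*4 = 8.
Iteration 4: components of {Hub,Shaft} -> Bearing = 6*5 = 30.
Iteration 5: no further components; recursion stops.
SUM(tot_qty) = 1 + 1 + 2 + 2 + 2 + 8 + 6 + 8 + 30 = 60.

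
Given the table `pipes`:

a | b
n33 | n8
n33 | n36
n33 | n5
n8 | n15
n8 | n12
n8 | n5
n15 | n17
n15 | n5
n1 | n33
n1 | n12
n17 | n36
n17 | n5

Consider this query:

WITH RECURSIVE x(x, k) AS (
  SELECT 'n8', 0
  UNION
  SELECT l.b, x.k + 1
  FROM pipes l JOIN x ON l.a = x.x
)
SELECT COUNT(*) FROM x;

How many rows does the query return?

Base: (n8, k=0).
Iteration 1: edges from {n8} -> (n12, k=1), (n15, k=1), (n5, k=1).
Iteration 2: edges from {n12,n15,n5} -> (n17, k=2), (n5, k=2).
Iteration 3: edges from {n17,n5} -> (n36, k=3), (n5, k=3).
Iteration 4: no outgoing edges from {n36,n5}; recursion stops.
Total rows emitted: 8.

8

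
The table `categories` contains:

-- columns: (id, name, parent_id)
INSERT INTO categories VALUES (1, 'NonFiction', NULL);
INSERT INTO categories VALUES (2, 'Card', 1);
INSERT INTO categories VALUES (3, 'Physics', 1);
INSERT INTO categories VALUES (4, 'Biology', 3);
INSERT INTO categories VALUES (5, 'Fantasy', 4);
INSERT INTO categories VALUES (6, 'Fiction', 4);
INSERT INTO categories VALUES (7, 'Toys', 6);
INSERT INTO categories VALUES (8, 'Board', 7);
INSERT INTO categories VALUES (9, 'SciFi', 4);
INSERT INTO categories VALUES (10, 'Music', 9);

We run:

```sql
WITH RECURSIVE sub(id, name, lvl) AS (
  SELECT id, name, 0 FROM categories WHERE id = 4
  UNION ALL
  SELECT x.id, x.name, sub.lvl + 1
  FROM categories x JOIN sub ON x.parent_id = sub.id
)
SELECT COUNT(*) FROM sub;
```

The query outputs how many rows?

Base: id=4 (Biology) at lvl 0.
Iteration 1: rows with parent_id in {4} -> Fantasy (id 5, lvl 1), Fiction (id 6, lvl 1), SciFi (id 9, lvl 1).
Iteration 2: rows with parent_id in {5,6,9} -> Toys (id 7, lvl 2), Music (id 10, lvl 2).
Iteration 3: rows with parent_id in {7,10} -> Board (id 8, lvl 3).
Iteration 4: no rows with parent_id in {8}; recursion stops.
Total rows emitted: 7.

7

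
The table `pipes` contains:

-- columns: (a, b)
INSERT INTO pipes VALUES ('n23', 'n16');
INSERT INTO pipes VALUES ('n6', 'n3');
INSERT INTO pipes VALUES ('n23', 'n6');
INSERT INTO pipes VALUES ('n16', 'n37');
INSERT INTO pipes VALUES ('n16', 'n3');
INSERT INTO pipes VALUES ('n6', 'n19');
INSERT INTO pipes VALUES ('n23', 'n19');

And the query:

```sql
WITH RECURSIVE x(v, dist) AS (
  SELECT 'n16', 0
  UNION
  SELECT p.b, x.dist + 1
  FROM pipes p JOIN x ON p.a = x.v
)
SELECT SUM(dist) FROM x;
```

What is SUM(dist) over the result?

2

Base: (n16, dist=0).
Iteration 1: edges from {n16} -> (n3, dist=1), (n37, dist=1).
Iteration 2: no outgoing edges from {n3,n37}; recursion stops.
SUM(dist) = 0 + 1 + 1 = 2.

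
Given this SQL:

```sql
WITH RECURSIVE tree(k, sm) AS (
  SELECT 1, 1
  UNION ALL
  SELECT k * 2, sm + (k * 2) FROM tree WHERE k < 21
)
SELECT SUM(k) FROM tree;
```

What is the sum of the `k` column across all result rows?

63

Base: k=1, sm=1.
Iteration 1: 1 < 21 holds -> k = 1 * 2 = 2, sm = 1 + 2 = 3.
Iteration 2: 2 < 21 holds -> k = 2 * 2 = 4, sm = 3 + 4 = 7.
Iteration 3: 4 < 21 holds -> k = 4 * 2 = 8, sm = 7 + 8 = 15.
Iteration 4: 8 < 21 holds -> k = 8 * 2 = 16, sm = 15 + 16 = 31.
Iteration 5: 16 < 21 holds -> k = 16 * 2 = 32, sm = 31 + 32 = 63.
Iteration 6: 32 < 21 fails; recursion stops.
SUM(k) = 1 + 2 + 4 + 8 + 16 + 32 = 63.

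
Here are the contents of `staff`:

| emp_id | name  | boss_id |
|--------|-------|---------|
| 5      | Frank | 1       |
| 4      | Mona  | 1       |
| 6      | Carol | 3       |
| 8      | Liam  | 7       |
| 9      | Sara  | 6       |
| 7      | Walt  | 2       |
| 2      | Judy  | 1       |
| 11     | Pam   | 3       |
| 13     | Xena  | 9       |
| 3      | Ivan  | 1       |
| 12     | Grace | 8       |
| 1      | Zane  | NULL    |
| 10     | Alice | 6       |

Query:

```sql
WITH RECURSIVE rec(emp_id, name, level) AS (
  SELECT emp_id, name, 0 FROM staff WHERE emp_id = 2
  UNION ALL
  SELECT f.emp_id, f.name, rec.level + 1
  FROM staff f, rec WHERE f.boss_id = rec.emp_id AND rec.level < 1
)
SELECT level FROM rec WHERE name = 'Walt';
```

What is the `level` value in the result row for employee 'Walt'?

1

Base: emp_id=2 (Judy) at level 0.
Iteration 1: rows with boss_id in {2} -> Walt (id 7, level 1).
Iteration 2: level < 1 fails for all current rows; recursion stops.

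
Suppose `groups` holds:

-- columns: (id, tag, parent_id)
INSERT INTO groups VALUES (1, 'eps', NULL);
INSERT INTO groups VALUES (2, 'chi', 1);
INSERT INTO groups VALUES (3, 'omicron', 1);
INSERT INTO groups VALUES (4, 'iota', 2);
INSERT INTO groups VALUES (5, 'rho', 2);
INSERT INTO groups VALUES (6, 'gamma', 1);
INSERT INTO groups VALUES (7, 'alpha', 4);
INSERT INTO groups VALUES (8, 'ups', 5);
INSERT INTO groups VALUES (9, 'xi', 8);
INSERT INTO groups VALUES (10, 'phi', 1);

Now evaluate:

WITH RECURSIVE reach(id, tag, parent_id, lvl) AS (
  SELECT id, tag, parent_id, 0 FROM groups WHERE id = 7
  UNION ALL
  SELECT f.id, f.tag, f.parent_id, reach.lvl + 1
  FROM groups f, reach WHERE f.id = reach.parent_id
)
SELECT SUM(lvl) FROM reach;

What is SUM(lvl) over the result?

6

Base: id=7 (alpha), parent_id=4, lvl 0.
Iteration 1: join on id=4 -> iota (id 4, parent_id=2, lvl 1).
Iteration 2: join on id=2 -> chi (id 2, parent_id=1, lvl 2).
Iteration 3: join on id=1 -> eps (id 1, parent_id=NULL, lvl 3).
Iteration 4: parent_id is NULL; no match; recursion stops.
SUM(lvl) = 0 + 1 + 2 + 3 = 6.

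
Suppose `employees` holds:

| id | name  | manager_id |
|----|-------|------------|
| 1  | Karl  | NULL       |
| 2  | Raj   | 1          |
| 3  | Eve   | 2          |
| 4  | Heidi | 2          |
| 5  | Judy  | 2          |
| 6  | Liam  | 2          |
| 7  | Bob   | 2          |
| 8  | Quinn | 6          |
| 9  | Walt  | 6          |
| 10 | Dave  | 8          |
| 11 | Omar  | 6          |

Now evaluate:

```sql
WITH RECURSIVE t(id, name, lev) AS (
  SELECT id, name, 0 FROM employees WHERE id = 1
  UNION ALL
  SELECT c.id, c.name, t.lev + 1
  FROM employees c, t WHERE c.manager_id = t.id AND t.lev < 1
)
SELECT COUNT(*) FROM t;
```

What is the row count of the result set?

2

Base: id=1 (Karl) at lev 0.
Iteration 1: rows with manager_id in {1} -> Raj (id 2, lev 1).
Iteration 2: lev < 1 fails for all current rows; recursion stops.
Total rows emitted: 2.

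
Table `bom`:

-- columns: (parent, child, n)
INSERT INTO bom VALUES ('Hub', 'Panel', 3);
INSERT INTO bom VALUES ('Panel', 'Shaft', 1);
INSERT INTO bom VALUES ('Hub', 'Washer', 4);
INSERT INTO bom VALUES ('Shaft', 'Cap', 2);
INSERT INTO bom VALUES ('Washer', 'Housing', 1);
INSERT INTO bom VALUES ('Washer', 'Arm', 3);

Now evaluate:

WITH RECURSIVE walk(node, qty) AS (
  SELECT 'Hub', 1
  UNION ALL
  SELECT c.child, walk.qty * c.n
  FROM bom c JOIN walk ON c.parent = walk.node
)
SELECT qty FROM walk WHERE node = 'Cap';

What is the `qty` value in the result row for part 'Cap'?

Base: (Hub, qty=1).
Iteration 1: components of {Hub} -> Panel = 1*3 = 3, Washer = 1*4 = 4.
Iteration 2: components of {Panel,Washer} -> Arm = 4*3 = 12, Housing = 4*1 = 4, Shaft = 3*1 = 3.
Iteration 3: components of {Arm,Housing,Shaft} -> Cap = 3*2 = 6.
Iteration 4: no further components; recursion stops.

6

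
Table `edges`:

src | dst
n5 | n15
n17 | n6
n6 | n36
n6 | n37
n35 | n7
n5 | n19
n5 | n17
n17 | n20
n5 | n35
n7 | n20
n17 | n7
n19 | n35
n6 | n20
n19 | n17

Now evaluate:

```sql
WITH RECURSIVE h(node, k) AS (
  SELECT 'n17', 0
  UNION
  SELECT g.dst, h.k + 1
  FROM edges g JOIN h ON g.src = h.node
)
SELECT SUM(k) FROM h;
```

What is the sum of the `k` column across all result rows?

9

Base: (n17, k=0).
Iteration 1: edges from {n17} -> (n20, k=1), (n6, k=1), (n7, k=1).
Iteration 2: edges from {n20,n6,n7} -> (n20, k=2), (n36, k=2), (n37, k=2). [UNION drops 1 duplicate row(s)]
Iteration 3: no outgoing edges from {n20,n36,n37}; recursion stops.
SUM(k) = 0 + 1 + 1 + 1 + 2 + 2 + 2 = 9.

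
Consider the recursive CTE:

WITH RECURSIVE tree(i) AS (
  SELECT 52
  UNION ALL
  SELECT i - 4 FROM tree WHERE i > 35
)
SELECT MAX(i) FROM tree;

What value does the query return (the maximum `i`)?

Base: i=52.
Iteration 1: 52 > 35 holds -> i = 52 - 4 = 48.
Iteration 2: 48 > 35 holds -> i = 48 - 4 = 44.
Iteration 3: 44 > 35 holds -> i = 44 - 4 = 40.
Iteration 4: 40 > 35 holds -> i = 40 - 4 = 36.
Iteration 5: 36 > 35 holds -> i = 36 - 4 = 32.
Iteration 6: 32 > 35 fails; recursion stops.
i values: 52, 48, 44, 40, 36, 32; the maximum is 52.

52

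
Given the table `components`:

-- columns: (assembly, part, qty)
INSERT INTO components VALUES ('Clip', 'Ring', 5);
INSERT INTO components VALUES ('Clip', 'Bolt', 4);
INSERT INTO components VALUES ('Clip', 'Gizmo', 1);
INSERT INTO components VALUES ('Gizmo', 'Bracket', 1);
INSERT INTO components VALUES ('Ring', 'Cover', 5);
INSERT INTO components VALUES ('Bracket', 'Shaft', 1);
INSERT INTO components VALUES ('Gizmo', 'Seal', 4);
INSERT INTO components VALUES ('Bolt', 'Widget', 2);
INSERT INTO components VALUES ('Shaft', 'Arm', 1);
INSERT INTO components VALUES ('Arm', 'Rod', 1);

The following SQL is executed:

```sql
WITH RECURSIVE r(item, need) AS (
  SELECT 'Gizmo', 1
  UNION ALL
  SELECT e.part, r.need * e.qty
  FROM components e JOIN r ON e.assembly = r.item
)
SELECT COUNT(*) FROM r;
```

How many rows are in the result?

Base: (Gizmo, need=1).
Iteration 1: components of {Gizmo} -> Bracket = 1*1 = 1, Seal = 1*4 = 4.
Iteration 2: components of {Bracket,Seal} -> Shaft = 1*1 = 1.
Iteration 3: components of {Shaft} -> Arm = 1*1 = 1.
Iteration 4: components of {Arm} -> Rod = 1*1 = 1.
Iteration 5: no further components; recursion stops.
Total rows emitted: 6.

6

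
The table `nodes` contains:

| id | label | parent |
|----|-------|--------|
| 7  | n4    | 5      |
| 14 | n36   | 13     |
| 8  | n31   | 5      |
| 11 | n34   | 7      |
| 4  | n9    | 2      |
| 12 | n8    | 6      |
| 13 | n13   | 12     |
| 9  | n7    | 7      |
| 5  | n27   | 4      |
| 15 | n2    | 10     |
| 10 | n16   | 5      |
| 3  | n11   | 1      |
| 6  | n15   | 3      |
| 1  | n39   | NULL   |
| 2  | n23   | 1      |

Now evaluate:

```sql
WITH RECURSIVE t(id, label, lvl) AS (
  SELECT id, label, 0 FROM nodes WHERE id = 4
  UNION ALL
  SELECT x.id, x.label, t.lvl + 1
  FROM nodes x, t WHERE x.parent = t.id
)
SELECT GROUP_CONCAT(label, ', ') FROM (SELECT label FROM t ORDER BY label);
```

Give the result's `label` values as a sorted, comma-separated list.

Base: id=4 (n9) at lvl 0.
Iteration 1: rows with parent in {4} -> n27 (id 5, lvl 1).
Iteration 2: rows with parent in {5} -> n4 (id 7, lvl 2), n31 (id 8, lvl 2), n16 (id 10, lvl 2).
Iteration 3: rows with parent in {7,8,10} -> n7 (id 9, lvl 3), n34 (id 11, lvl 3), n2 (id 15, lvl 3).
Iteration 4: no rows with parent in {9,11,15}; recursion stops.

n16, n2, n27, n31, n34, n4, n7, n9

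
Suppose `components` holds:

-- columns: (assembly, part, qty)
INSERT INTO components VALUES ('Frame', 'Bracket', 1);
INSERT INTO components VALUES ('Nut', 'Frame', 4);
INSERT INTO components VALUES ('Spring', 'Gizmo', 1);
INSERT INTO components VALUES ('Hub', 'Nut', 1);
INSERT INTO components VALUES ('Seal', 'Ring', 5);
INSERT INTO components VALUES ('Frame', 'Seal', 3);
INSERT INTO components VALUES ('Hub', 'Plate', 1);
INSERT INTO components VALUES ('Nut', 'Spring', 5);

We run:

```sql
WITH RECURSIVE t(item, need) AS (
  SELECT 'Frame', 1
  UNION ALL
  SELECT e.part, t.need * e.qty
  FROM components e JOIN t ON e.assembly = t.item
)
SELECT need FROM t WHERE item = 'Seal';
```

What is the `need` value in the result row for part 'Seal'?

3

Base: (Frame, need=1).
Iteration 1: components of {Frame} -> Bracket = 1*1 = 1, Seal = 1*3 = 3.
Iteration 2: components of {Bracket,Seal} -> Ring = 3*5 = 15.
Iteration 3: no further components; recursion stops.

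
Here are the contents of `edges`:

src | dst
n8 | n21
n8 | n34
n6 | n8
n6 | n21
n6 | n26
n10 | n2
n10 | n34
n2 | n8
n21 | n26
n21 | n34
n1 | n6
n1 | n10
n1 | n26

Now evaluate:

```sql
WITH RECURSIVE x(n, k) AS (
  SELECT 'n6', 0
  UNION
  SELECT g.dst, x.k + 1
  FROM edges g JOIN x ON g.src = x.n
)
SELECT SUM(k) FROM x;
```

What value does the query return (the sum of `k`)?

Base: (n6, k=0).
Iteration 1: edges from {n6} -> (n21, k=1), (n26, k=1), (n8, k=1).
Iteration 2: edges from {n21,n26,n8} -> (n21, k=2), (n26, k=2), (n34, k=2). [UNION drops 1 duplicate row(s)]
Iteration 3: edges from {n21,n26,n34} -> (n26, k=3), (n34, k=3).
Iteration 4: no outgoing edges from {n26,n34}; recursion stops.
SUM(k) = 0 + 1 + 1 + 1 + 2 + 2 + 2 + 3 + 3 = 15.

15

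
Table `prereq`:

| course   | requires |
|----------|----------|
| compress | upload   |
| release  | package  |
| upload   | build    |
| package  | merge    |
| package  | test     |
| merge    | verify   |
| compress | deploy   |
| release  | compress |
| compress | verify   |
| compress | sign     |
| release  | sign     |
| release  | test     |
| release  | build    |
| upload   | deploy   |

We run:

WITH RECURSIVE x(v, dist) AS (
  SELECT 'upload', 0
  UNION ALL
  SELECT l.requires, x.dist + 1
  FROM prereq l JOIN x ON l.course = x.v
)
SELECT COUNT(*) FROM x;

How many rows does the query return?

Base: (upload, dist=0).
Iteration 1: edges from {upload} -> (build, dist=1), (deploy, dist=1).
Iteration 2: no outgoing edges from {build,deploy}; recursion stops.
Total rows emitted: 3.

3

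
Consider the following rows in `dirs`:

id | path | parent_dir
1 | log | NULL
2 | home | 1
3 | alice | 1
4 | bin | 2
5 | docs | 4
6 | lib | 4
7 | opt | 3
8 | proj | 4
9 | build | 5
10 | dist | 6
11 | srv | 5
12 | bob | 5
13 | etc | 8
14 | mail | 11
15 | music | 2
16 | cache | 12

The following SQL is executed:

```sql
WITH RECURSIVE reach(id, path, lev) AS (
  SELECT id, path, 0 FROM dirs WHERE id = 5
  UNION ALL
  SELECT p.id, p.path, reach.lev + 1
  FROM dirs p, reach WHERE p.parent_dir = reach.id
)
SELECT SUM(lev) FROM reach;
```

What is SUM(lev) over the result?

7

Base: id=5 (docs) at lev 0.
Iteration 1: rows with parent_dir in {5} -> build (id 9, lev 1), srv (id 11, lev 1), bob (id 12, lev 1).
Iteration 2: rows with parent_dir in {9,11,12} -> mail (id 14, lev 2), cache (id 16, lev 2).
Iteration 3: no rows with parent_dir in {14,16}; recursion stops.
SUM(lev) = 0 + 1 + 1 + 1 + 2 + 2 = 7.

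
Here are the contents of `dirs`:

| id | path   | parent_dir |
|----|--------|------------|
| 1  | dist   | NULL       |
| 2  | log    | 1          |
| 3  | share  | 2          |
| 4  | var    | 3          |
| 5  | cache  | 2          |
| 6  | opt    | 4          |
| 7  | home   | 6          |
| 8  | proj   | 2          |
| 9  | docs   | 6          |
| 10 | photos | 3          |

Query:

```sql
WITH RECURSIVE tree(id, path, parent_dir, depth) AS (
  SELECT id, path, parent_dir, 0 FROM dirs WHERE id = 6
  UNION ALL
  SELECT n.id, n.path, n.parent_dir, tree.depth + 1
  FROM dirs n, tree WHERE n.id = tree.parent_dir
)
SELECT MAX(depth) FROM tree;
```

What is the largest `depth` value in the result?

4

Base: id=6 (opt), parent_dir=4, depth 0.
Iteration 1: join on id=4 -> var (id 4, parent_dir=3, depth 1).
Iteration 2: join on id=3 -> share (id 3, parent_dir=2, depth 2).
Iteration 3: join on id=2 -> log (id 2, parent_dir=1, depth 3).
Iteration 4: join on id=1 -> dist (id 1, parent_dir=NULL, depth 4).
Iteration 5: parent_dir is NULL; no match; recursion stops.
depth values: 0, 1, 2, 3, 4; the maximum is 4.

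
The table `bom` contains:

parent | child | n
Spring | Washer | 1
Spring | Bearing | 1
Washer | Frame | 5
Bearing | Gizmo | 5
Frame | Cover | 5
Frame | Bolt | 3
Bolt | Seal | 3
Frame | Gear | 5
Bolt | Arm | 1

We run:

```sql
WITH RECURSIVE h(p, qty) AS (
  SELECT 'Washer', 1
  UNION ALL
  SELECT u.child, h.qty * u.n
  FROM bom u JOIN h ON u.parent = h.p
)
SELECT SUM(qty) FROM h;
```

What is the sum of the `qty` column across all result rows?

Base: (Washer, qty=1).
Iteration 1: components of {Washer} -> Frame = 1*5 = 5.
Iteration 2: components of {Frame} -> Bolt = 5*3 = 15, Cover = 5*5 = 25, Gear = 5*5 = 25.
Iteration 3: components of {Bolt,Cover,Gear} -> Arm = 15*1 = 15, Seal = 15*3 = 45.
Iteration 4: no further components; recursion stops.
SUM(qty) = 1 + 5 + 25 + 15 + 25 + 45 + 15 = 131.

131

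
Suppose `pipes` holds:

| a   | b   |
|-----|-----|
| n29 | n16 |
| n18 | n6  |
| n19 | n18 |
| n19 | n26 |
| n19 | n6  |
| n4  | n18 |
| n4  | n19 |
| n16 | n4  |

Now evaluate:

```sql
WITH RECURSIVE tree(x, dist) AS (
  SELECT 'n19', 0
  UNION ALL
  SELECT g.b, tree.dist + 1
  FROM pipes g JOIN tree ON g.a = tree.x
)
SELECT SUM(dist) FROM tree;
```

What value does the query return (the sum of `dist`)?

5

Base: (n19, dist=0).
Iteration 1: edges from {n19} -> (n18, dist=1), (n26, dist=1), (n6, dist=1).
Iteration 2: edges from {n18,n26,n6} -> (n6, dist=2).
Iteration 3: no outgoing edges from {n6}; recursion stops.
SUM(dist) = 0 + 1 + 1 + 1 + 2 = 5.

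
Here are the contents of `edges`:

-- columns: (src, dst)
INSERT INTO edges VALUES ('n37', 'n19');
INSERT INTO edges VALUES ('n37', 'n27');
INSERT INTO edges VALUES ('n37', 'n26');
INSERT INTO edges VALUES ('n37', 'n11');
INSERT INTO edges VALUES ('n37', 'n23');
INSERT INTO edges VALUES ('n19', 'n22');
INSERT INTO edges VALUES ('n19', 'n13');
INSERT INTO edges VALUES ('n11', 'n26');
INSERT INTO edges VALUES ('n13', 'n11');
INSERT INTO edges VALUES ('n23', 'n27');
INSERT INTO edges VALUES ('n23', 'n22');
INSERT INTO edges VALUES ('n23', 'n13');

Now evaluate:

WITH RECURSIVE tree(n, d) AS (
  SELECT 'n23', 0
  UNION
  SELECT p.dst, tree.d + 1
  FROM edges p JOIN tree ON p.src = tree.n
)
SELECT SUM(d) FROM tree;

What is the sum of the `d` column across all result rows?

8

Base: (n23, d=0).
Iteration 1: edges from {n23} -> (n13, d=1), (n22, d=1), (n27, d=1).
Iteration 2: edges from {n13,n22,n27} -> (n11, d=2).
Iteration 3: edges from {n11} -> (n26, d=3).
Iteration 4: no outgoing edges from {n26}; recursion stops.
SUM(d) = 0 + 1 + 1 + 1 + 2 + 3 = 8.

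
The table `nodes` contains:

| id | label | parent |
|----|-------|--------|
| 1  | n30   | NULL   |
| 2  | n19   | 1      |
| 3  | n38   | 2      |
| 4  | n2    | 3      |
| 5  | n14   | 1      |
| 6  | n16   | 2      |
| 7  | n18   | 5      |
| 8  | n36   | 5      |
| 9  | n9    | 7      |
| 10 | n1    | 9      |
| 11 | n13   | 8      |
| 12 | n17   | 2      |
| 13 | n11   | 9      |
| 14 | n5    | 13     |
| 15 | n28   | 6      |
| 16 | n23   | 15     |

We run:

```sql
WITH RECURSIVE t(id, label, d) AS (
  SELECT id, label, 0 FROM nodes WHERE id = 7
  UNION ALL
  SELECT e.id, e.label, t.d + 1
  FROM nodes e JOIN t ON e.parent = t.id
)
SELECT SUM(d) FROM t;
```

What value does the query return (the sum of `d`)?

Base: id=7 (n18) at d 0.
Iteration 1: rows with parent in {7} -> n9 (id 9, d 1).
Iteration 2: rows with parent in {9} -> n1 (id 10, d 2), n11 (id 13, d 2).
Iteration 3: rows with parent in {10,13} -> n5 (id 14, d 3).
Iteration 4: no rows with parent in {14}; recursion stops.
SUM(d) = 0 + 1 + 2 + 2 + 3 = 8.

8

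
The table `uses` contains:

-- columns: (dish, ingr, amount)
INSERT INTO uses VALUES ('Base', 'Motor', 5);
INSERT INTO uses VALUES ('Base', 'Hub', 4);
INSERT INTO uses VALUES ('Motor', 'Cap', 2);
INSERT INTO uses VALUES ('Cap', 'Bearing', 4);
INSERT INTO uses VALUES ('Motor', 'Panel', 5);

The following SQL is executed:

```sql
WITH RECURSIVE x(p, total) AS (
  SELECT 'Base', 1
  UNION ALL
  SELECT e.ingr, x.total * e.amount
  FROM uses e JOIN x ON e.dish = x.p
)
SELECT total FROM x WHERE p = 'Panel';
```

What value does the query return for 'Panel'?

Base: (Base, total=1).
Iteration 1: components of {Base} -> Hub = 1*4 = 4, Motor = 1*5 = 5.
Iteration 2: components of {Hub,Motor} -> Cap = 5*2 = 10, Panel = 5*5 = 25.
Iteration 3: components of {Cap,Panel} -> Bearing = 10*4 = 40.
Iteration 4: no further components; recursion stops.

25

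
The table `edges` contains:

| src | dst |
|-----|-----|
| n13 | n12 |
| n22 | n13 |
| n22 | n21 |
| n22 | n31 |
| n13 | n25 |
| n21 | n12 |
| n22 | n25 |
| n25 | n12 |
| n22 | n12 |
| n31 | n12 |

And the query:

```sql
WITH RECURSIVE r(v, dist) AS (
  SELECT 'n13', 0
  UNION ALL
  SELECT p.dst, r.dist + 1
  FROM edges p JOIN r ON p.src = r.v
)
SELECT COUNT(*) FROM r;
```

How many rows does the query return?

Base: (n13, dist=0).
Iteration 1: edges from {n13} -> (n12, dist=1), (n25, dist=1).
Iteration 2: edges from {n12,n25} -> (n12, dist=2).
Iteration 3: no outgoing edges from {n12}; recursion stops.
Total rows emitted: 4.

4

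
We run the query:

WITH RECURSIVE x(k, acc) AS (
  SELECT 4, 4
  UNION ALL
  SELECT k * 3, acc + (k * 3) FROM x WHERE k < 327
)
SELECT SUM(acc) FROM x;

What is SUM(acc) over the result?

Base: k=4, acc=4.
Iteration 1: 4 < 327 holds -> k = 4 * 3 = 12, acc = 4 + 12 = 16.
Iteration 2: 12 < 327 holds -> k = 12 * 3 = 36, acc = 16 + 36 = 52.
Iteration 3: 36 < 327 holds -> k = 36 * 3 = 108, acc = 52 + 108 = 160.
Iteration 4: 108 < 327 holds -> k = 108 * 3 = 324, acc = 160 + 324 = 484.
Iteration 5: 324 < 327 holds -> k = 324 * 3 = 972, acc = 484 + 972 = 1456.
Iteration 6: 972 < 327 fails; recursion stops.
SUM(acc) = 4 + 16 + 52 + 160 + 484 + 1456 = 2172.

2172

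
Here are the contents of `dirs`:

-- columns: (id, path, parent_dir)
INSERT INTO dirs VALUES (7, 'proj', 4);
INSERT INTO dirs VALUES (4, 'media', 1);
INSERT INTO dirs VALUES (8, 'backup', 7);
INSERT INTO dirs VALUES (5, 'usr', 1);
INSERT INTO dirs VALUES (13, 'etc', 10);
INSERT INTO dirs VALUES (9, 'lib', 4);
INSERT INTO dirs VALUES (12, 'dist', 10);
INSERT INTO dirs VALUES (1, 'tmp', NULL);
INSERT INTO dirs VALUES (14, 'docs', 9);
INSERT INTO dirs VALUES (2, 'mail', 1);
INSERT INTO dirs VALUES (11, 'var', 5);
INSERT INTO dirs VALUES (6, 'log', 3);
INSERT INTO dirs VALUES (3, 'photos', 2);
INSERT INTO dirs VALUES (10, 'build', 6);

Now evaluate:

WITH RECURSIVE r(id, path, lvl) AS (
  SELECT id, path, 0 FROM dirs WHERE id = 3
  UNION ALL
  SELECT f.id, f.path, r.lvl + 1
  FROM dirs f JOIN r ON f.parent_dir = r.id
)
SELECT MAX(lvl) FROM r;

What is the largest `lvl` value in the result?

Base: id=3 (photos) at lvl 0.
Iteration 1: rows with parent_dir in {3} -> log (id 6, lvl 1).
Iteration 2: rows with parent_dir in {6} -> build (id 10, lvl 2).
Iteration 3: rows with parent_dir in {10} -> dist (id 12, lvl 3), etc (id 13, lvl 3).
Iteration 4: no rows with parent_dir in {12,13}; recursion stops.
lvl values: 0, 1, 2, 3, 3; the maximum is 3.

3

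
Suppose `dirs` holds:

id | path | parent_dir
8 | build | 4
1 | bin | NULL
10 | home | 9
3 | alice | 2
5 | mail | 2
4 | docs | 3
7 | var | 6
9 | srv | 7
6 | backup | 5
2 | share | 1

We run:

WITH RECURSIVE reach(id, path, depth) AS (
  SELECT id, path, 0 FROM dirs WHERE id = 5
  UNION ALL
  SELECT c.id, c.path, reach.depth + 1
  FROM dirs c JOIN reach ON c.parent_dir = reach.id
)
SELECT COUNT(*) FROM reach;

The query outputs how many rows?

5

Base: id=5 (mail) at depth 0.
Iteration 1: rows with parent_dir in {5} -> backup (id 6, depth 1).
Iteration 2: rows with parent_dir in {6} -> var (id 7, depth 2).
Iteration 3: rows with parent_dir in {7} -> srv (id 9, depth 3).
Iteration 4: rows with parent_dir in {9} -> home (id 10, depth 4).
Iteration 5: no rows with parent_dir in {10}; recursion stops.
Total rows emitted: 5.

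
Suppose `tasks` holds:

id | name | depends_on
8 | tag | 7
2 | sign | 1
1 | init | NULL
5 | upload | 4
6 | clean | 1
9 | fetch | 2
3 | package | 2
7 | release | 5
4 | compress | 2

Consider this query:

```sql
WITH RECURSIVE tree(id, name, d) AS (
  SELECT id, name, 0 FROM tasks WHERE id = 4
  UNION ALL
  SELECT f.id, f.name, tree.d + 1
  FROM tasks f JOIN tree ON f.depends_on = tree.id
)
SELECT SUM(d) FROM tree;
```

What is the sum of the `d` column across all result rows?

Base: id=4 (compress) at d 0.
Iteration 1: rows with depends_on in {4} -> upload (id 5, d 1).
Iteration 2: rows with depends_on in {5} -> release (id 7, d 2).
Iteration 3: rows with depends_on in {7} -> tag (id 8, d 3).
Iteration 4: no rows with depends_on in {8}; recursion stops.
SUM(d) = 0 + 1 + 2 + 3 = 6.

6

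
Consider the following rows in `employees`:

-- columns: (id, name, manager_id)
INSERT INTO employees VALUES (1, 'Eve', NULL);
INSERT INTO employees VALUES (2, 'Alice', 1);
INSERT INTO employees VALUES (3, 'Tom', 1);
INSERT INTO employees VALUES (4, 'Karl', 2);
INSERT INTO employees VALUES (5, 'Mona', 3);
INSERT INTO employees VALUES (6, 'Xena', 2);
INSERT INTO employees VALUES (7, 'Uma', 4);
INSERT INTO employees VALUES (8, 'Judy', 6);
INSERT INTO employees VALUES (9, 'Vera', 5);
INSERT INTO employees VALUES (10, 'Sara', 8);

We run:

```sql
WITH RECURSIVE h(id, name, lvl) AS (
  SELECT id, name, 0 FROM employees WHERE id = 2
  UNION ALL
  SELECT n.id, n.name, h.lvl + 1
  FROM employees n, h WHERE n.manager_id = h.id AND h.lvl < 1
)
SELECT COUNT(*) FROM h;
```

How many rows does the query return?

Base: id=2 (Alice) at lvl 0.
Iteration 1: rows with manager_id in {2} -> Karl (id 4, lvl 1), Xena (id 6, lvl 1).
Iteration 2: lvl < 1 fails for all current rows; recursion stops.
Total rows emitted: 3.

3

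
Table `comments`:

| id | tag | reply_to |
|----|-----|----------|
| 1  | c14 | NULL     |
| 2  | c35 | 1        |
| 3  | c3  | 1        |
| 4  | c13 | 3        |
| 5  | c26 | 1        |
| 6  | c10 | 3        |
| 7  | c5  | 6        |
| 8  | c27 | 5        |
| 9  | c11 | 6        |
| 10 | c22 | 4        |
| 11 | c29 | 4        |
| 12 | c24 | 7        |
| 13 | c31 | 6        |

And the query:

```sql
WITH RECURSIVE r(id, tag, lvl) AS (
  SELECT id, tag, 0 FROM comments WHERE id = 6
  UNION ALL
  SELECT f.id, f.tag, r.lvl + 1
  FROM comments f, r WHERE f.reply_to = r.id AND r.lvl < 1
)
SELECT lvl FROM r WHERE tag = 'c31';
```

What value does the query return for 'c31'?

Base: id=6 (c10) at lvl 0.
Iteration 1: rows with reply_to in {6} -> c5 (id 7, lvl 1), c11 (id 9, lvl 1), c31 (id 13, lvl 1).
Iteration 2: lvl < 1 fails for all current rows; recursion stops.

1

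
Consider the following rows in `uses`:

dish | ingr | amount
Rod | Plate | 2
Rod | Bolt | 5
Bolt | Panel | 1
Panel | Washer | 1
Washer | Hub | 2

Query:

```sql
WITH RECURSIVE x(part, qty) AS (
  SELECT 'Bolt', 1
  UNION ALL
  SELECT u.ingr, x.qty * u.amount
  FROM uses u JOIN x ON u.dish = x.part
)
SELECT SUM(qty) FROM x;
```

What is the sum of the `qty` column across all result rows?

5

Base: (Bolt, qty=1).
Iteration 1: components of {Bolt} -> Panel = 1*1 = 1.
Iteration 2: components of {Panel} -> Washer = 1*1 = 1.
Iteration 3: components of {Washer} -> Hub = 1*2 = 2.
Iteration 4: no further components; recursion stops.
SUM(qty) = 1 + 1 + 1 + 2 = 5.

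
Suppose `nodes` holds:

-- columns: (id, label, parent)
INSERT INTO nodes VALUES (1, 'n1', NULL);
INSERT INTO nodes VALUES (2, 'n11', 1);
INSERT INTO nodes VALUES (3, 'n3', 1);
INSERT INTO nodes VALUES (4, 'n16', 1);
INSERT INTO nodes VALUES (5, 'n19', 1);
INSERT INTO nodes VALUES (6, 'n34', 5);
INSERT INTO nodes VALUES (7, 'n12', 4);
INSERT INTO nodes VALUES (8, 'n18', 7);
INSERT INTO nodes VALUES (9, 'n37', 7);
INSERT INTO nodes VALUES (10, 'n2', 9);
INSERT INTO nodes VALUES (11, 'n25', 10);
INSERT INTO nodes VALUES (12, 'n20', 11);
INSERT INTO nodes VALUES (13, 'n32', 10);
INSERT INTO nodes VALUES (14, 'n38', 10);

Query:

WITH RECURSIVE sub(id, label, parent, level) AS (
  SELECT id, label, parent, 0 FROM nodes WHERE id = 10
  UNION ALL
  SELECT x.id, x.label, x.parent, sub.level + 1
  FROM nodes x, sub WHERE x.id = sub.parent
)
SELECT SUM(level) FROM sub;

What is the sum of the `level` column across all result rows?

Base: id=10 (n2), parent=9, level 0.
Iteration 1: join on id=9 -> n37 (id 9, parent=7, level 1).
Iteration 2: join on id=7 -> n12 (id 7, parent=4, level 2).
Iteration 3: join on id=4 -> n16 (id 4, parent=1, level 3).
Iteration 4: join on id=1 -> n1 (id 1, parent=NULL, level 4).
Iteration 5: parent is NULL; no match; recursion stops.
SUM(level) = 0 + 1 + 2 + 3 + 4 = 10.

10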